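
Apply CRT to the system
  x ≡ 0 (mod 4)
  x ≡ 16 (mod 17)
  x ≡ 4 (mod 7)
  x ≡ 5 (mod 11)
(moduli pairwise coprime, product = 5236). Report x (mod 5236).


Product of moduli M = 4 · 17 · 7 · 11 = 5236.
Merge one congruence at a time:
  Start: x ≡ 0 (mod 4).
  Combine with x ≡ 16 (mod 17); new modulus lcm = 68.
    Write x = 0 + 4·t and substitute into x ≡ 16 (mod 17): 4·t ≡ 16 − 0 = 16 (mod 17).
    The inverse of 4 mod 17 is 13 (since 4·13 = 52 = 3·17 + 1), so t ≡ 13·16 = 208 ≡ 4 (mod 17).
    Then x = 0 + 4·4 = 16, valid modulo lcm(4, 17) = 68: x ≡ 16 (mod 68).
  Combine with x ≡ 4 (mod 7); new modulus lcm = 476.
    Write x = 16 + 68·t and substitute into x ≡ 4 (mod 7): 68·t ≡ 4 − 16 = -12 (mod 7).
    Reduce coefficients mod 7: 5·t ≡ 2 (mod 7).
    The inverse of 5 mod 7 is 3 (since 5·3 = 15 = 2·7 + 1), so t ≡ 3·2 = 6 ≡ 6 (mod 7).
    Then x = 16 + 68·6 = 424, valid modulo lcm(68, 7) = 476: x ≡ 424 (mod 476).
  Combine with x ≡ 5 (mod 11); new modulus lcm = 5236.
    Write x = 424 + 476·t and substitute into x ≡ 5 (mod 11): 476·t ≡ 5 − 424 = -419 (mod 11).
    Reduce coefficients mod 11: 3·t ≡ 10 (mod 11).
    The inverse of 3 mod 11 is 4 (since 3·4 = 12 = 1·11 + 1), so t ≡ 4·10 = 40 ≡ 7 (mod 11).
    Then x = 424 + 476·7 = 3756, valid modulo lcm(476, 11) = 5236: x ≡ 3756 (mod 5236).
Verify against each original: 3756 mod 4 = 0, 3756 mod 17 = 16, 3756 mod 7 = 4, 3756 mod 11 = 5.

x ≡ 3756 (mod 5236).


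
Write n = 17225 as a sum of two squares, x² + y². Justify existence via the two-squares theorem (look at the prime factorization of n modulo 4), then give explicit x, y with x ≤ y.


Step 1: Factor n = 17225 = 5^2 · 13 · 53.
Step 2: Check the mod-4 condition on each prime factor: 5 ≡ 1 (mod 4), exponent 2; 13 ≡ 1 (mod 4), exponent 1; 53 ≡ 1 (mod 4), exponent 1.
All primes ≡ 3 (mod 4) appear to even exponent (or don't appear), so by the two-squares theorem n IS expressible as a sum of two squares.
Step 3: Build a representation. Group n = k² · m with k = 5 and m = 13 · 53 = 689 (a product of primes ≡ 1 (mod 4)); a representation of m scales to one of n via (k·x)² + (k·y)² = k²(x² + y²). Each prime p ≡ 1 (mod 4) is itself a sum of two squares; find a² by testing p − a² for a perfect square:
  13: 13 − 1² = 12, 13 − 2² = 9 = 3² ⇒ 13 = 2² + 3².
  53: 53 − 1² = 52, 53 − 2² = 49 = 7² ⇒ 53 = 2² + 7².
  Combine using the Brahmagupta–Fibonacci identity (a² + b²)(c² + d²) = (ac − bd)² + (ad + bc)² = (ac + bd)² + (ad − bc)²:
  13 · 53 = 689: from (2² + 3²)(2² + 7²), take (2·2 − 3·7, 2·7 + 3·2) = (4 − 21, 14 + 6) = (-17, 20); dropping signs (only squares matter) gives (17, 20); check 17² + 20² = 289 + 400 = 689 ✓.
  Scale by k = 5: (5·17, 5·20) = (85, 100).
Step 4: Order so x ≤ y and verify: 85² + 100² = 7225 + 10000 = 17225 = n. ✓

n = 17225 = 85² + 100² (one valid representation with x ≤ y).


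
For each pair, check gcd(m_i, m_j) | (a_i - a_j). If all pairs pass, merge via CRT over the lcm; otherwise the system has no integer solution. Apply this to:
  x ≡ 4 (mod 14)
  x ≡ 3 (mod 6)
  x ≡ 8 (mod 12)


Moduli 14, 6, 12 are not pairwise coprime, so CRT works modulo lcm(m_i) when all pairwise compatibility conditions hold.
Pairwise compatibility: gcd(m_i, m_j) must divide a_i - a_j for every pair.
Merge one congruence at a time:
  Start: x ≡ 4 (mod 14).
  Combine with x ≡ 3 (mod 6): gcd(14, 6) = 2, and 3 - 4 = -1 is NOT divisible by 2.
    ⇒ system is inconsistent (no integer solution).

No solution (the system is inconsistent).


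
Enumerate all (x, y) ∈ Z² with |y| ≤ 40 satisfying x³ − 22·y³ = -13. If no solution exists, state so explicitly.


The equation is x³ - 22y³ = -13. For fixed y, x³ = 22·y³ − 13, so a solution requires the RHS to be a perfect cube.
Strategy: iterate y from -40 to 40, compute RHS = 22·y³ − 13, and check whether it is a (positive or negative) perfect cube.
Check small values of y:
  y = 0: RHS = -13 is not a perfect cube.
  y = 1: RHS = 9 is not a perfect cube.
  y = -1: RHS = -35 is not a perfect cube.
  y = 2: RHS = 163 is not a perfect cube.
  y = -2: RHS = -189 is not a perfect cube.
  y = 3: RHS = 581 is not a perfect cube.
  y = -3: RHS = -607 is not a perfect cube.
Continuing the search up to |y| = 40 finds no solutions either.
No (x, y) in the scanned range satisfies the equation.

No integer solutions with |y| ≤ 40.


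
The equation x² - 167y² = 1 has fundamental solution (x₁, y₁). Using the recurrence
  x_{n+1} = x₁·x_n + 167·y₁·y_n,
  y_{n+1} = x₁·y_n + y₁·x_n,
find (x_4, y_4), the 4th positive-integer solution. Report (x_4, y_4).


Step 1: Find the fundamental solution (x₁, y₁) of x² - 167y² = 1.
  Expand √167 as a continued fraction. a₀ = ⌊√167⌋ = 12; iterate m_{k+1} = d_k·a_k − m_k, d_{k+1} = (167 − m_{k+1}²)/d_k, a_{k+1} = ⌊(a₀ + m_{k+1})/d_{k+1}⌋ (starting m₀ = 0, d₀ = 1), with convergents p_k = a_k·p_{k-1} + p_{k-2}, q_k = a_k·q_{k-1} + q_{k-2} (p₋₁ = 1, q₋₁ = 0):
  k = 0: a₀ = 12; p₀/q₀ = 12/1; p₀² − 167·q₀² = 144 − 167 = -23.
  k = 1: m = 12, d = 23, a = ⌊(12 + 12)/23⌋ = 1; p/q = (1·12 + 1)/(1·1 + 0) = 13/1; p² − 167·q² = 169 − 167 = 2.
  k = 2: m = 11, d = 2, a = ⌊(12 + 11)/2⌋ = 11; p/q = (11·13 + 12)/(11·1 + 1) = 155/12; p² − 167·q² = 24025 − 24048 = -23.
  k = 3: m = 11, d = 23, a = ⌊(12 + 11)/23⌋ = 1; p/q = (1·155 + 13)/(1·12 + 1) = 168/13; p² − 167·q² = 28224 − 28223 = 1.
  The first convergent with p² − 167·q² = 1 gives the fundamental solution (x₁, y₁) = (168, 13).
Step 2: Apply the recurrence (x_{n+1}, y_{n+1}) = (x₁x_n + 167y₁y_n, x₁y_n + y₁x_n) repeatedly.
  From (x_1, y_1) = (168, 13): x_2 = 168·168 + 167·13·13 = 56447; y_2 = 168·13 + 13·168 = 4368.
  From (x_2, y_2) = (56447, 4368): x_3 = 168·56447 + 167·13·4368 = 18966024; y_3 = 168·4368 + 13·56447 = 1467635.
  From (x_3, y_3) = (18966024, 1467635): x_4 = 168·18966024 + 167·13·1467635 = 6372527617; y_4 = 168·1467635 + 13·18966024 = 493120992.
Step 3: Verify x_4² - 167·y_4² = 40609108229427698689 - 40609108229427698688 = 1 (should be 1). ✓

(x_1, y_1) = (168, 13); (x_4, y_4) = (6372527617, 493120992).


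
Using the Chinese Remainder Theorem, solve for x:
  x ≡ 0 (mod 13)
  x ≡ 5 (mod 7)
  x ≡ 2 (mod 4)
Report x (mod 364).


Moduli 13, 7, 4 are pairwise coprime; by CRT there is a unique solution modulo M = 13 · 7 · 4 = 364.
Solve pairwise, accumulating the modulus:
  Start with x ≡ 0 (mod 13).
  Combine with x ≡ 5 (mod 7): since gcd(13, 7) = 1, we get a unique residue mod 91.
    Write x = 0 + 13·t and substitute into x ≡ 5 (mod 7): 13·t ≡ 5 − 0 = 5 (mod 7).
    Reduce coefficients mod 7: 6·t ≡ 5 (mod 7).
    The inverse of 6 mod 7 is 6 (since 6·6 = 36 = 5·7 + 1), so t ≡ 6·5 = 30 ≡ 2 (mod 7).
    Then x = 0 + 13·2 = 26, valid modulo lcm(13, 7) = 91: x ≡ 26 (mod 91).
  Combine with x ≡ 2 (mod 4): since gcd(91, 4) = 1, we get a unique residue mod 364.
    Write x = 26 + 91·t and substitute into x ≡ 2 (mod 4): 91·t ≡ 2 − 26 = -24 (mod 4).
    Reduce coefficients mod 4: 3·t ≡ 0 (mod 4).
    The inverse of 3 mod 4 is 3 (since 3·3 = 9 = 2·4 + 1), so t ≡ 3·0 = 0 ≡ 0 (mod 4).
    Then x = 26 + 91·0 = 26, valid modulo lcm(91, 4) = 364: x ≡ 26 (mod 364).
Verify: 26 mod 13 = 0 ✓, 26 mod 7 = 5 ✓, 26 mod 4 = 2 ✓.

x ≡ 26 (mod 364).


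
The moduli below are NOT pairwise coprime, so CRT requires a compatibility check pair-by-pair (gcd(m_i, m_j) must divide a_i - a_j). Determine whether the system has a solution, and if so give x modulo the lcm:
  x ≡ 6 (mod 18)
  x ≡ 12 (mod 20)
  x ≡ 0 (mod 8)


Moduli 18, 20, 8 are not pairwise coprime, so CRT works modulo lcm(m_i) when all pairwise compatibility conditions hold.
Pairwise compatibility: gcd(m_i, m_j) must divide a_i - a_j for every pair.
Merge one congruence at a time:
  Start: x ≡ 6 (mod 18).
  Combine with x ≡ 12 (mod 20): gcd(18, 20) = 2; 12 - 6 = 6, which IS divisible by 2, so compatible.
    Write x = 6 + 18·t and substitute into x ≡ 12 (mod 20): 18·t ≡ 12 − 6 = 6 (mod 20).
    Divide the congruence (and modulus) by g = 2: 9·t ≡ 3 (mod 10).
    The inverse of 9 mod 10 is 9 (since 9·9 = 81 = 8·10 + 1), so t ≡ 9·3 = 27 ≡ 7 (mod 10).
    Then x = 6 + 18·7 = 132, valid modulo lcm(18, 20) = 180: x ≡ 132 (mod 180).
  Combine with x ≡ 0 (mod 8): gcd(180, 8) = 4; 0 - 132 = -132, which IS divisible by 4, so compatible.
    Write x = 132 + 180·t and substitute into x ≡ 0 (mod 8): 180·t ≡ 0 − 132 = -132 (mod 8).
    Divide the congruence (and modulus) by g = 4: 45·t ≡ -33 (mod 2).
    Reduce coefficients mod 2: 1·t ≡ 1 (mod 2).
    So t ≡ 1 (mod 2).
    Then x = 132 + 180·1 = 312, valid modulo lcm(180, 8) = 360: x ≡ 312 (mod 360).
Verify: 312 mod 18 = 6, 312 mod 20 = 12, 312 mod 8 = 0.

x ≡ 312 (mod 360).


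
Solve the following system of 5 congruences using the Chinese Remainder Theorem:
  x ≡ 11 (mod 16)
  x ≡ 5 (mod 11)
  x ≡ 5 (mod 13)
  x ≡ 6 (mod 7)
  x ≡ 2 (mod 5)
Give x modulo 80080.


Product of moduli M = 16 · 11 · 13 · 7 · 5 = 80080.
Merge one congruence at a time:
  Start: x ≡ 11 (mod 16).
  Combine with x ≡ 5 (mod 11); new modulus lcm = 176.
    Write x = 11 + 16·t and substitute into x ≡ 5 (mod 11): 16·t ≡ 5 − 11 = -6 (mod 11).
    Reduce coefficients mod 11: 5·t ≡ 5 (mod 11).
    The inverse of 5 mod 11 is 9 (since 5·9 = 45 = 4·11 + 1), so t ≡ 9·5 = 45 ≡ 1 (mod 11).
    Then x = 11 + 16·1 = 27, valid modulo lcm(16, 11) = 176: x ≡ 27 (mod 176).
  Combine with x ≡ 5 (mod 13); new modulus lcm = 2288.
    Write x = 27 + 176·t and substitute into x ≡ 5 (mod 13): 176·t ≡ 5 − 27 = -22 (mod 13).
    Reduce coefficients mod 13: 7·t ≡ 4 (mod 13).
    The inverse of 7 mod 13 is 2 (since 7·2 = 14 = 1·13 + 1), so t ≡ 2·4 = 8 ≡ 8 (mod 13).
    Then x = 27 + 176·8 = 1435, valid modulo lcm(176, 13) = 2288: x ≡ 1435 (mod 2288).
  Combine with x ≡ 6 (mod 7); new modulus lcm = 16016.
    Write x = 1435 + 2288·t and substitute into x ≡ 6 (mod 7): 2288·t ≡ 6 − 1435 = -1429 (mod 7).
    Reduce coefficients mod 7: 6·t ≡ 6 (mod 7).
    The inverse of 6 mod 7 is 6 (since 6·6 = 36 = 5·7 + 1), so t ≡ 6·6 = 36 ≡ 1 (mod 7).
    Then x = 1435 + 2288·1 = 3723, valid modulo lcm(2288, 7) = 16016: x ≡ 3723 (mod 16016).
  Combine with x ≡ 2 (mod 5); new modulus lcm = 80080.
    Write x = 3723 + 16016·t and substitute into x ≡ 2 (mod 5): 16016·t ≡ 2 − 3723 = -3721 (mod 5).
    Reduce coefficients mod 5: 1·t ≡ 4 (mod 5).
    So t ≡ 4 (mod 5).
    Then x = 3723 + 16016·4 = 67787, valid modulo lcm(16016, 5) = 80080: x ≡ 67787 (mod 80080).
Verify against each original: 67787 mod 16 = 11, 67787 mod 11 = 5, 67787 mod 13 = 5, 67787 mod 7 = 6, 67787 mod 5 = 2.

x ≡ 67787 (mod 80080).


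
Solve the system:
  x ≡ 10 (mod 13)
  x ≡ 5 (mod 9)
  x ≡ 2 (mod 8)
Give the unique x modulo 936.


Moduli 13, 9, 8 are pairwise coprime; by CRT there is a unique solution modulo M = 13 · 9 · 8 = 936.
Solve pairwise, accumulating the modulus:
  Start with x ≡ 10 (mod 13).
  Combine with x ≡ 5 (mod 9): since gcd(13, 9) = 1, we get a unique residue mod 117.
    Write x = 10 + 13·t and substitute into x ≡ 5 (mod 9): 13·t ≡ 5 − 10 = -5 (mod 9).
    Reduce coefficients mod 9: 4·t ≡ 4 (mod 9).
    The inverse of 4 mod 9 is 7 (since 4·7 = 28 = 3·9 + 1), so t ≡ 7·4 = 28 ≡ 1 (mod 9).
    Then x = 10 + 13·1 = 23, valid modulo lcm(13, 9) = 117: x ≡ 23 (mod 117).
  Combine with x ≡ 2 (mod 8): since gcd(117, 8) = 1, we get a unique residue mod 936.
    Write x = 23 + 117·t and substitute into x ≡ 2 (mod 8): 117·t ≡ 2 − 23 = -21 (mod 8).
    Reduce coefficients mod 8: 5·t ≡ 3 (mod 8).
    The inverse of 5 mod 8 is 5 (since 5·5 = 25 = 3·8 + 1), so t ≡ 5·3 = 15 ≡ 7 (mod 8).
    Then x = 23 + 117·7 = 842, valid modulo lcm(117, 8) = 936: x ≡ 842 (mod 936).
Verify: 842 mod 13 = 10 ✓, 842 mod 9 = 5 ✓, 842 mod 8 = 2 ✓.

x ≡ 842 (mod 936).


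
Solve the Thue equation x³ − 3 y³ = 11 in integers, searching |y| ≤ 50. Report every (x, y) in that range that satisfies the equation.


The equation is x³ - 3y³ = 11. For fixed y, x³ = 3·y³ + 11, so a solution requires the RHS to be a perfect cube.
Strategy: iterate y from -50 to 50, compute RHS = 3·y³ + 11, and check whether it is a (positive or negative) perfect cube.
Check small values of y:
  y = 0: RHS = 11 is not a perfect cube.
  y = 1: RHS = 14 is not a perfect cube.
  y = -1: RHS = 8 = (2)³ ⇒ x = 2 works.
  y = 2: RHS = 35 is not a perfect cube.
  y = -2: RHS = -13 is not a perfect cube.
  y = 3: RHS = 92 is not a perfect cube.
  y = -3: RHS = -70 is not a perfect cube.
Continuing the search up to |y| = 50 finds no further solutions beyond those listed.
Collected solutions: (2, -1).

Solutions (with |y| ≤ 50): (2, -1).


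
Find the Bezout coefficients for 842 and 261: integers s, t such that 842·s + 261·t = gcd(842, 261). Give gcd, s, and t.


Euclidean algorithm on (842, 261) — divide until remainder is 0:
  842 = 3 · 261 + 59
  261 = 4 · 59 + 25
  59 = 2 · 25 + 9
  25 = 2 · 9 + 7
  9 = 1 · 7 + 2
  7 = 3 · 2 + 1
  2 = 2 · 1 + 0
gcd(842, 261) = 1.
Track Bezout coefficients alongside the remainders: start with r₀ = 842 = a·1 + b·0 (s = 1, t = 0) and r₁ = 261 = a·0 + b·1 (s = 0, t = 1); each new remainder r_{k+1} = r_{k-1} − q_k·r_k inherits s_{k+1} = s_{k-1} − q_k·s_k, t_{k+1} = t_{k-1} − q_k·t_k, so r_k = a·s_k + b·t_k at every step:
  q = 3: r = 59, s = 1 − 3·0 = 1, t = 0 − 3·1 = -3  (check: 842·1 + 261·(-3) = 59)
  q = 4: r = 25, s = 0 − 4·1 = -4, t = 1 − 4·(-3) = 13  (check: 842·(-4) + 261·13 = 25)
  q = 2: r = 9, s = 1 − 2·(-4) = 9, t = -3 − 2·13 = -29  (check: 842·9 + 261·(-29) = 9)
  q = 2: r = 7, s = -4 − 2·9 = -22, t = 13 − 2·(-29) = 71  (check: 842·(-22) + 261·71 = 7)
  q = 1: r = 2, s = 9 − 1·(-22) = 31, t = -29 − 1·71 = -100  (check: 842·31 + 261·(-100) = 2)
  q = 3: r = 1, s = -22 − 3·31 = -115, t = 71 − 3·(-100) = 371  (check: 842·(-115) + 261·371 = 1)
The row with r = 1 (the gcd) gives the Bezout coefficients s = -115, t = 371.
Result: 842 · (-115) + 261 · (371) = 1.

gcd(842, 261) = 1; s = -115, t = 371 (check: 842·(-115) + 261·371 = 1).


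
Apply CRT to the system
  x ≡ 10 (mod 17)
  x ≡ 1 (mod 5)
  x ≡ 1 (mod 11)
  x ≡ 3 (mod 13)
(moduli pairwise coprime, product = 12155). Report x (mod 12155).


Product of moduli M = 17 · 5 · 11 · 13 = 12155.
Merge one congruence at a time:
  Start: x ≡ 10 (mod 17).
  Combine with x ≡ 1 (mod 5); new modulus lcm = 85.
    Write x = 10 + 17·t and substitute into x ≡ 1 (mod 5): 17·t ≡ 1 − 10 = -9 (mod 5).
    Reduce coefficients mod 5: 2·t ≡ 1 (mod 5).
    The inverse of 2 mod 5 is 3 (since 2·3 = 6 = 1·5 + 1), so t ≡ 3·1 = 3 ≡ 3 (mod 5).
    Then x = 10 + 17·3 = 61, valid modulo lcm(17, 5) = 85: x ≡ 61 (mod 85).
  Combine with x ≡ 1 (mod 11); new modulus lcm = 935.
    Write x = 61 + 85·t and substitute into x ≡ 1 (mod 11): 85·t ≡ 1 − 61 = -60 (mod 11).
    Reduce coefficients mod 11: 8·t ≡ 6 (mod 11).
    The inverse of 8 mod 11 is 7 (since 8·7 = 56 = 5·11 + 1), so t ≡ 7·6 = 42 ≡ 9 (mod 11).
    Then x = 61 + 85·9 = 826, valid modulo lcm(85, 11) = 935: x ≡ 826 (mod 935).
  Combine with x ≡ 3 (mod 13); new modulus lcm = 12155.
    Write x = 826 + 935·t and substitute into x ≡ 3 (mod 13): 935·t ≡ 3 − 826 = -823 (mod 13).
    Reduce coefficients mod 13: 12·t ≡ 9 (mod 13).
    The inverse of 12 mod 13 is 12 (since 12·12 = 144 = 11·13 + 1), so t ≡ 12·9 = 108 ≡ 4 (mod 13).
    Then x = 826 + 935·4 = 4566, valid modulo lcm(935, 13) = 12155: x ≡ 4566 (mod 12155).
Verify against each original: 4566 mod 17 = 10, 4566 mod 5 = 1, 4566 mod 11 = 1, 4566 mod 13 = 3.

x ≡ 4566 (mod 12155).


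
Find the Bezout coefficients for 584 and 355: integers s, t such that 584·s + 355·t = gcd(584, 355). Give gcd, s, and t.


Euclidean algorithm on (584, 355) — divide until remainder is 0:
  584 = 1 · 355 + 229
  355 = 1 · 229 + 126
  229 = 1 · 126 + 103
  126 = 1 · 103 + 23
  103 = 4 · 23 + 11
  23 = 2 · 11 + 1
  11 = 11 · 1 + 0
gcd(584, 355) = 1.
Track Bezout coefficients alongside the remainders: start with r₀ = 584 = a·1 + b·0 (s = 1, t = 0) and r₁ = 355 = a·0 + b·1 (s = 0, t = 1); each new remainder r_{k+1} = r_{k-1} − q_k·r_k inherits s_{k+1} = s_{k-1} − q_k·s_k, t_{k+1} = t_{k-1} − q_k·t_k, so r_k = a·s_k + b·t_k at every step:
  q = 1: r = 229, s = 1 − 1·0 = 1, t = 0 − 1·1 = -1  (check: 584·1 + 355·(-1) = 229)
  q = 1: r = 126, s = 0 − 1·1 = -1, t = 1 − 1·(-1) = 2  (check: 584·(-1) + 355·2 = 126)
  q = 1: r = 103, s = 1 − 1·(-1) = 2, t = -1 − 1·2 = -3  (check: 584·2 + 355·(-3) = 103)
  q = 1: r = 23, s = -1 − 1·2 = -3, t = 2 − 1·(-3) = 5  (check: 584·(-3) + 355·5 = 23)
  q = 4: r = 11, s = 2 − 4·(-3) = 14, t = -3 − 4·5 = -23  (check: 584·14 + 355·(-23) = 11)
  q = 2: r = 1, s = -3 − 2·14 = -31, t = 5 − 2·(-23) = 51  (check: 584·(-31) + 355·51 = 1)
The row with r = 1 (the gcd) gives the Bezout coefficients s = -31, t = 51.
Result: 584 · (-31) + 355 · (51) = 1.

gcd(584, 355) = 1; s = -31, t = 51 (check: 584·(-31) + 355·51 = 1).


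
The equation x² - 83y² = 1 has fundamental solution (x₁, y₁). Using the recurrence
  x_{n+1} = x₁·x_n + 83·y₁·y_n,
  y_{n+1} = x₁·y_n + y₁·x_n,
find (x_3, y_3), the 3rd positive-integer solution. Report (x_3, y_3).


Step 1: Find the fundamental solution (x₁, y₁) of x² - 83y² = 1.
  Expand √83 as a continued fraction. a₀ = ⌊√83⌋ = 9; iterate m_{k+1} = d_k·a_k − m_k, d_{k+1} = (83 − m_{k+1}²)/d_k, a_{k+1} = ⌊(a₀ + m_{k+1})/d_{k+1}⌋ (starting m₀ = 0, d₀ = 1), with convergents p_k = a_k·p_{k-1} + p_{k-2}, q_k = a_k·q_{k-1} + q_{k-2} (p₋₁ = 1, q₋₁ = 0):
  k = 0: a₀ = 9; p₀/q₀ = 9/1; p₀² − 83·q₀² = 81 − 83 = -2.
  k = 1: m = 9, d = 2, a = ⌊(9 + 9)/2⌋ = 9; p/q = (9·9 + 1)/(9·1 + 0) = 82/9; p² − 83·q² = 6724 − 6723 = 1.
  The first convergent with p² − 83·q² = 1 gives the fundamental solution (x₁, y₁) = (82, 9).
Step 2: Apply the recurrence (x_{n+1}, y_{n+1}) = (x₁x_n + 83y₁y_n, x₁y_n + y₁x_n) repeatedly.
  From (x_1, y_1) = (82, 9): x_2 = 82·82 + 83·9·9 = 13447; y_2 = 82·9 + 9·82 = 1476.
  From (x_2, y_2) = (13447, 1476): x_3 = 82·13447 + 83·9·1476 = 2205226; y_3 = 82·1476 + 9·13447 = 242055.
Step 3: Verify x_3² - 83·y_3² = 4863021711076 - 4863021711075 = 1 (should be 1). ✓

(x_1, y_1) = (82, 9); (x_3, y_3) = (2205226, 242055).


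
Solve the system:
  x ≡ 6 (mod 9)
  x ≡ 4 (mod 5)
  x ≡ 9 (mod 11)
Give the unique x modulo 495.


Moduli 9, 5, 11 are pairwise coprime; by CRT there is a unique solution modulo M = 9 · 5 · 11 = 495.
Solve pairwise, accumulating the modulus:
  Start with x ≡ 6 (mod 9).
  Combine with x ≡ 4 (mod 5): since gcd(9, 5) = 1, we get a unique residue mod 45.
    Write x = 6 + 9·t and substitute into x ≡ 4 (mod 5): 9·t ≡ 4 − 6 = -2 (mod 5).
    Reduce coefficients mod 5: 4·t ≡ 3 (mod 5).
    The inverse of 4 mod 5 is 4 (since 4·4 = 16 = 3·5 + 1), so t ≡ 4·3 = 12 ≡ 2 (mod 5).
    Then x = 6 + 9·2 = 24, valid modulo lcm(9, 5) = 45: x ≡ 24 (mod 45).
  Combine with x ≡ 9 (mod 11): since gcd(45, 11) = 1, we get a unique residue mod 495.
    Write x = 24 + 45·t and substitute into x ≡ 9 (mod 11): 45·t ≡ 9 − 24 = -15 (mod 11).
    Reduce coefficients mod 11: 1·t ≡ 7 (mod 11).
    So t ≡ 7 (mod 11).
    Then x = 24 + 45·7 = 339, valid modulo lcm(45, 11) = 495: x ≡ 339 (mod 495).
Verify: 339 mod 9 = 6 ✓, 339 mod 5 = 4 ✓, 339 mod 11 = 9 ✓.

x ≡ 339 (mod 495).


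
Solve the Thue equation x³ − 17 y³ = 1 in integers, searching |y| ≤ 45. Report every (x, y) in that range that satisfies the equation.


The equation is x³ - 17y³ = 1. For fixed y, x³ = 17·y³ + 1, so a solution requires the RHS to be a perfect cube.
Strategy: iterate y from -45 to 45, compute RHS = 17·y³ + 1, and check whether it is a (positive or negative) perfect cube.
Check small values of y:
  y = 0: RHS = 1 = (1)³ ⇒ x = 1 works.
  y = 1: RHS = 18 is not a perfect cube.
  y = -1: RHS = -16 is not a perfect cube.
  y = 2: RHS = 137 is not a perfect cube.
  y = -2: RHS = -135 is not a perfect cube.
  y = 3: RHS = 460 is not a perfect cube.
  y = -3: RHS = -458 is not a perfect cube.
Continuing, at y = 7: RHS = 5832 = (18)³ ⇒ x = 18 works.
Searching the remaining y in |y| ≤ 45 finds no further solutions.
Collected solutions: (1, 0), (18, 7).

Solutions (with |y| ≤ 45): (1, 0), (18, 7).


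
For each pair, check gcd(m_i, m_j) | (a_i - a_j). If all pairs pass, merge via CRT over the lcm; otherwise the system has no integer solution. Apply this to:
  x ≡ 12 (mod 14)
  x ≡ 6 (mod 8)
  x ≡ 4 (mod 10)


Moduli 14, 8, 10 are not pairwise coprime, so CRT works modulo lcm(m_i) when all pairwise compatibility conditions hold.
Pairwise compatibility: gcd(m_i, m_j) must divide a_i - a_j for every pair.
Merge one congruence at a time:
  Start: x ≡ 12 (mod 14).
  Combine with x ≡ 6 (mod 8): gcd(14, 8) = 2; 6 - 12 = -6, which IS divisible by 2, so compatible.
    Write x = 12 + 14·t and substitute into x ≡ 6 (mod 8): 14·t ≡ 6 − 12 = -6 (mod 8).
    Divide the congruence (and modulus) by g = 2: 7·t ≡ -3 (mod 4).
    Reduce coefficients mod 4: 3·t ≡ 1 (mod 4).
    The inverse of 3 mod 4 is 3 (since 3·3 = 9 = 2·4 + 1), so t ≡ 3·1 = 3 ≡ 3 (mod 4).
    Then x = 12 + 14·3 = 54, valid modulo lcm(14, 8) = 56: x ≡ 54 (mod 56).
  Combine with x ≡ 4 (mod 10): gcd(56, 10) = 2; 4 - 54 = -50, which IS divisible by 2, so compatible.
    Write x = 54 + 56·t and substitute into x ≡ 4 (mod 10): 56·t ≡ 4 − 54 = -50 (mod 10).
    Divide the congruence (and modulus) by g = 2: 28·t ≡ -25 (mod 5).
    Reduce coefficients mod 5: 3·t ≡ 0 (mod 5).
    The inverse of 3 mod 5 is 2 (since 3·2 = 6 = 1·5 + 1), so t ≡ 2·0 = 0 ≡ 0 (mod 5).
    Then x = 54 + 56·0 = 54, valid modulo lcm(56, 10) = 280: x ≡ 54 (mod 280).
Verify: 54 mod 14 = 12, 54 mod 8 = 6, 54 mod 10 = 4.

x ≡ 54 (mod 280).


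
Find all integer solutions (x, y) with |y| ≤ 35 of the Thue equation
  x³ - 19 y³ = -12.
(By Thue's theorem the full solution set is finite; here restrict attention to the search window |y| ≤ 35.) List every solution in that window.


The equation is x³ - 19y³ = -12. For fixed y, x³ = 19·y³ − 12, so a solution requires the RHS to be a perfect cube.
Strategy: iterate y from -35 to 35, compute RHS = 19·y³ − 12, and check whether it is a (positive or negative) perfect cube.
Check small values of y:
  y = 0: RHS = -12 is not a perfect cube.
  y = 1: RHS = 7 is not a perfect cube.
  y = -1: RHS = -31 is not a perfect cube.
  y = 2: RHS = 140 is not a perfect cube.
  y = -2: RHS = -164 is not a perfect cube.
  y = 3: RHS = 501 is not a perfect cube.
  y = -3: RHS = -525 is not a perfect cube.
Continuing the search up to |y| = 35 finds no solutions either.
No (x, y) in the scanned range satisfies the equation.

No integer solutions with |y| ≤ 35.


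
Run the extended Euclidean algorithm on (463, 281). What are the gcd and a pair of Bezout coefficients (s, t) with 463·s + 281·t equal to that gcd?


Euclidean algorithm on (463, 281) — divide until remainder is 0:
  463 = 1 · 281 + 182
  281 = 1 · 182 + 99
  182 = 1 · 99 + 83
  99 = 1 · 83 + 16
  83 = 5 · 16 + 3
  16 = 5 · 3 + 1
  3 = 3 · 1 + 0
gcd(463, 281) = 1.
Track Bezout coefficients alongside the remainders: start with r₀ = 463 = a·1 + b·0 (s = 1, t = 0) and r₁ = 281 = a·0 + b·1 (s = 0, t = 1); each new remainder r_{k+1} = r_{k-1} − q_k·r_k inherits s_{k+1} = s_{k-1} − q_k·s_k, t_{k+1} = t_{k-1} − q_k·t_k, so r_k = a·s_k + b·t_k at every step:
  q = 1: r = 182, s = 1 − 1·0 = 1, t = 0 − 1·1 = -1  (check: 463·1 + 281·(-1) = 182)
  q = 1: r = 99, s = 0 − 1·1 = -1, t = 1 − 1·(-1) = 2  (check: 463·(-1) + 281·2 = 99)
  q = 1: r = 83, s = 1 − 1·(-1) = 2, t = -1 − 1·2 = -3  (check: 463·2 + 281·(-3) = 83)
  q = 1: r = 16, s = -1 − 1·2 = -3, t = 2 − 1·(-3) = 5  (check: 463·(-3) + 281·5 = 16)
  q = 5: r = 3, s = 2 − 5·(-3) = 17, t = -3 − 5·5 = -28  (check: 463·17 + 281·(-28) = 3)
  q = 5: r = 1, s = -3 − 5·17 = -88, t = 5 − 5·(-28) = 145  (check: 463·(-88) + 281·145 = 1)
The row with r = 1 (the gcd) gives the Bezout coefficients s = -88, t = 145.
Result: 463 · (-88) + 281 · (145) = 1.

gcd(463, 281) = 1; s = -88, t = 145 (check: 463·(-88) + 281·145 = 1).


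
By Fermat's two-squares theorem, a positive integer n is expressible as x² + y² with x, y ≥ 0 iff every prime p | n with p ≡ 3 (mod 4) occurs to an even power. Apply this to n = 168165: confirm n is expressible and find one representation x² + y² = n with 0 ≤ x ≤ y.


Step 1: Factor n = 168165 = 3^2 · 5 · 37 · 101.
Step 2: Check the mod-4 condition on each prime factor: 3 ≡ 3 (mod 4), exponent 2 (must be even); 5 ≡ 1 (mod 4), exponent 1; 37 ≡ 1 (mod 4), exponent 1; 101 ≡ 1 (mod 4), exponent 1.
All primes ≡ 3 (mod 4) appear to even exponent (or don't appear), so by the two-squares theorem n IS expressible as a sum of two squares.
Step 3: Build a representation. Group n = k² · m with k = 3 and m = 5 · 37 · 101 = 18685 (a product of primes ≡ 1 (mod 4)); a representation of m scales to one of n via (k·x)² + (k·y)² = k²(x² + y²). Each prime p ≡ 1 (mod 4) is itself a sum of two squares; find a² by testing p − a² for a perfect square:
  5: 5 − 1² = 4 = 2² ⇒ 5 = 1² + 2².
  37: 37 − 1² = 36 = 6² ⇒ 37 = 1² + 6².
  101: 101 − 1² = 100 = 10² ⇒ 101 = 1² + 10².
  Combine using the Brahmagupta–Fibonacci identity (a² + b²)(c² + d²) = (ac − bd)² + (ad + bc)² = (ac + bd)² + (ad − bc)²:
  5 · 37 = 185: from (1² + 2²)(1² + 6²), take (1·1 − 2·6, 1·6 + 2·1) = (1 − 12, 6 + 2) = (-11, 8); dropping signs (only squares matter) gives (11, 8); check 11² + 8² = 121 + 64 = 185 ✓.
  185 · 101 = 18685: from (11² + 8²)(1² + 10²), take (11·1 − 8·10, 11·10 + 8·1) = (11 − 80, 110 + 8) = (-69, 118); dropping signs (only squares matter) gives (69, 118); check 69² + 118² = 4761 + 13924 = 18685 ✓.
  Scale by k = 3: (3·69, 3·118) = (207, 354).
Step 4: Order so x ≤ y and verify: 207² + 354² = 42849 + 125316 = 168165 = n. ✓

n = 168165 = 207² + 354² (one valid representation with x ≤ y).


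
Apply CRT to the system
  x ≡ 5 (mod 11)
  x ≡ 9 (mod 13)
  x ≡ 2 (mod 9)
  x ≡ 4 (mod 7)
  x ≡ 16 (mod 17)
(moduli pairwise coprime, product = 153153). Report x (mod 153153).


Product of moduli M = 11 · 13 · 9 · 7 · 17 = 153153.
Merge one congruence at a time:
  Start: x ≡ 5 (mod 11).
  Combine with x ≡ 9 (mod 13); new modulus lcm = 143.
    Write x = 5 + 11·t and substitute into x ≡ 9 (mod 13): 11·t ≡ 9 − 5 = 4 (mod 13).
    The inverse of 11 mod 13 is 6 (since 11·6 = 66 = 5·13 + 1), so t ≡ 6·4 = 24 ≡ 11 (mod 13).
    Then x = 5 + 11·11 = 126, valid modulo lcm(11, 13) = 143: x ≡ 126 (mod 143).
  Combine with x ≡ 2 (mod 9); new modulus lcm = 1287.
    Write x = 126 + 143·t and substitute into x ≡ 2 (mod 9): 143·t ≡ 2 − 126 = -124 (mod 9).
    Reduce coefficients mod 9: 8·t ≡ 2 (mod 9).
    The inverse of 8 mod 9 is 8 (since 8·8 = 64 = 7·9 + 1), so t ≡ 8·2 = 16 ≡ 7 (mod 9).
    Then x = 126 + 143·7 = 1127, valid modulo lcm(143, 9) = 1287: x ≡ 1127 (mod 1287).
  Combine with x ≡ 4 (mod 7); new modulus lcm = 9009.
    Write x = 1127 + 1287·t and substitute into x ≡ 4 (mod 7): 1287·t ≡ 4 − 1127 = -1123 (mod 7).
    Reduce coefficients mod 7: 6·t ≡ 4 (mod 7).
    The inverse of 6 mod 7 is 6 (since 6·6 = 36 = 5·7 + 1), so t ≡ 6·4 = 24 ≡ 3 (mod 7).
    Then x = 1127 + 1287·3 = 4988, valid modulo lcm(1287, 7) = 9009: x ≡ 4988 (mod 9009).
  Combine with x ≡ 16 (mod 17); new modulus lcm = 153153.
    Write x = 4988 + 9009·t and substitute into x ≡ 16 (mod 17): 9009·t ≡ 16 − 4988 = -4972 (mod 17).
    Reduce coefficients mod 17: 16·t ≡ 9 (mod 17).
    The inverse of 16 mod 17 is 16 (since 16·16 = 256 = 15·17 + 1), so t ≡ 16·9 = 144 ≡ 8 (mod 17).
    Then x = 4988 + 9009·8 = 77060, valid modulo lcm(9009, 17) = 153153: x ≡ 77060 (mod 153153).
Verify against each original: 77060 mod 11 = 5, 77060 mod 13 = 9, 77060 mod 9 = 2, 77060 mod 7 = 4, 77060 mod 17 = 16.

x ≡ 77060 (mod 153153).


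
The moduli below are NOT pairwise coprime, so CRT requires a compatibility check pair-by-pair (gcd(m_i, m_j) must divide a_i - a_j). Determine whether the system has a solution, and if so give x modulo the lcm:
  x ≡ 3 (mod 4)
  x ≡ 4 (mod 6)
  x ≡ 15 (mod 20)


Moduli 4, 6, 20 are not pairwise coprime, so CRT works modulo lcm(m_i) when all pairwise compatibility conditions hold.
Pairwise compatibility: gcd(m_i, m_j) must divide a_i - a_j for every pair.
Merge one congruence at a time:
  Start: x ≡ 3 (mod 4).
  Combine with x ≡ 4 (mod 6): gcd(4, 6) = 2, and 4 - 3 = 1 is NOT divisible by 2.
    ⇒ system is inconsistent (no integer solution).

No solution (the system is inconsistent).


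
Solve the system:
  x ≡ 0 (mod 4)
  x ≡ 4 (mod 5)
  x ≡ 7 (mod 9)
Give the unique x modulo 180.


Moduli 4, 5, 9 are pairwise coprime; by CRT there is a unique solution modulo M = 4 · 5 · 9 = 180.
Solve pairwise, accumulating the modulus:
  Start with x ≡ 0 (mod 4).
  Combine with x ≡ 4 (mod 5): since gcd(4, 5) = 1, we get a unique residue mod 20.
    Write x = 0 + 4·t and substitute into x ≡ 4 (mod 5): 4·t ≡ 4 − 0 = 4 (mod 5).
    The inverse of 4 mod 5 is 4 (since 4·4 = 16 = 3·5 + 1), so t ≡ 4·4 = 16 ≡ 1 (mod 5).
    Then x = 0 + 4·1 = 4, valid modulo lcm(4, 5) = 20: x ≡ 4 (mod 20).
  Combine with x ≡ 7 (mod 9): since gcd(20, 9) = 1, we get a unique residue mod 180.
    Write x = 4 + 20·t and substitute into x ≡ 7 (mod 9): 20·t ≡ 7 − 4 = 3 (mod 9).
    Reduce coefficients mod 9: 2·t ≡ 3 (mod 9).
    The inverse of 2 mod 9 is 5 (since 2·5 = 10 = 1·9 + 1), so t ≡ 5·3 = 15 ≡ 6 (mod 9).
    Then x = 4 + 20·6 = 124, valid modulo lcm(20, 9) = 180: x ≡ 124 (mod 180).
Verify: 124 mod 4 = 0 ✓, 124 mod 5 = 4 ✓, 124 mod 9 = 7 ✓.

x ≡ 124 (mod 180).


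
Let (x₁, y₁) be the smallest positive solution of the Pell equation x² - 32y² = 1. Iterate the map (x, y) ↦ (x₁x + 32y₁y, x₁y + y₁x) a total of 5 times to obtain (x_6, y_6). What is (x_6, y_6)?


Step 1: Find the fundamental solution (x₁, y₁) of x² - 32y² = 1.
  Expand √32 as a continued fraction. a₀ = ⌊√32⌋ = 5; iterate m_{k+1} = d_k·a_k − m_k, d_{k+1} = (32 − m_{k+1}²)/d_k, a_{k+1} = ⌊(a₀ + m_{k+1})/d_{k+1}⌋ (starting m₀ = 0, d₀ = 1), with convergents p_k = a_k·p_{k-1} + p_{k-2}, q_k = a_k·q_{k-1} + q_{k-2} (p₋₁ = 1, q₋₁ = 0):
  k = 0: a₀ = 5; p₀/q₀ = 5/1; p₀² − 32·q₀² = 25 − 32 = -7.
  k = 1: m = 5, d = 7, a = ⌊(5 + 5)/7⌋ = 1; p/q = (1·5 + 1)/(1·1 + 0) = 6/1; p² − 32·q² = 36 − 32 = 4.
  k = 2: m = 2, d = 4, a = ⌊(5 + 2)/4⌋ = 1; p/q = (1·6 + 5)/(1·1 + 1) = 11/2; p² − 32·q² = 121 − 128 = -7.
  k = 3: m = 2, d = 7, a = ⌊(5 + 2)/7⌋ = 1; p/q = (1·11 + 6)/(1·2 + 1) = 17/3; p² − 32·q² = 289 − 288 = 1.
  The first convergent with p² − 32·q² = 1 gives the fundamental solution (x₁, y₁) = (17, 3).
Step 2: Apply the recurrence (x_{n+1}, y_{n+1}) = (x₁x_n + 32y₁y_n, x₁y_n + y₁x_n) repeatedly.
  From (x_1, y_1) = (17, 3): x_2 = 17·17 + 32·3·3 = 577; y_2 = 17·3 + 3·17 = 102.
  From (x_2, y_2) = (577, 102): x_3 = 17·577 + 32·3·102 = 19601; y_3 = 17·102 + 3·577 = 3465.
  From (x_3, y_3) = (19601, 3465): x_4 = 17·19601 + 32·3·3465 = 665857; y_4 = 17·3465 + 3·19601 = 117708.
  From (x_4, y_4) = (665857, 117708): x_5 = 17·665857 + 32·3·117708 = 22619537; y_5 = 17·117708 + 3·665857 = 3998607.
  From (x_5, y_5) = (22619537, 3998607): x_6 = 17·22619537 + 32·3·3998607 = 768398401; y_6 = 17·3998607 + 3·22619537 = 135834930.
Step 3: Verify x_6² - 32·y_6² = 590436102659356801 - 590436102659356800 = 1 (should be 1). ✓

(x_1, y_1) = (17, 3); (x_6, y_6) = (768398401, 135834930).


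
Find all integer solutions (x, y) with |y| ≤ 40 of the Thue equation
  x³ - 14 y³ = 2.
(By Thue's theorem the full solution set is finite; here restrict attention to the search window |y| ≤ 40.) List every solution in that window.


The equation is x³ - 14y³ = 2. For fixed y, x³ = 14·y³ + 2, so a solution requires the RHS to be a perfect cube.
Strategy: iterate y from -40 to 40, compute RHS = 14·y³ + 2, and check whether it is a (positive or negative) perfect cube.
Check small values of y:
  y = 0: RHS = 2 is not a perfect cube.
  y = 1: RHS = 16 is not a perfect cube.
  y = -1: RHS = -12 is not a perfect cube.
  y = 2: RHS = 114 is not a perfect cube.
  y = -2: RHS = -110 is not a perfect cube.
  y = 3: RHS = 380 is not a perfect cube.
  y = -3: RHS = -376 is not a perfect cube.
Continuing the search up to |y| = 40 finds no solutions either.
No (x, y) in the scanned range satisfies the equation.

No integer solutions with |y| ≤ 40.


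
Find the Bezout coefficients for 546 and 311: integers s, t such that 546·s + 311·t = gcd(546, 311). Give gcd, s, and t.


Euclidean algorithm on (546, 311) — divide until remainder is 0:
  546 = 1 · 311 + 235
  311 = 1 · 235 + 76
  235 = 3 · 76 + 7
  76 = 10 · 7 + 6
  7 = 1 · 6 + 1
  6 = 6 · 1 + 0
gcd(546, 311) = 1.
Track Bezout coefficients alongside the remainders: start with r₀ = 546 = a·1 + b·0 (s = 1, t = 0) and r₁ = 311 = a·0 + b·1 (s = 0, t = 1); each new remainder r_{k+1} = r_{k-1} − q_k·r_k inherits s_{k+1} = s_{k-1} − q_k·s_k, t_{k+1} = t_{k-1} − q_k·t_k, so r_k = a·s_k + b·t_k at every step:
  q = 1: r = 235, s = 1 − 1·0 = 1, t = 0 − 1·1 = -1  (check: 546·1 + 311·(-1) = 235)
  q = 1: r = 76, s = 0 − 1·1 = -1, t = 1 − 1·(-1) = 2  (check: 546·(-1) + 311·2 = 76)
  q = 3: r = 7, s = 1 − 3·(-1) = 4, t = -1 − 3·2 = -7  (check: 546·4 + 311·(-7) = 7)
  q = 10: r = 6, s = -1 − 10·4 = -41, t = 2 − 10·(-7) = 72  (check: 546·(-41) + 311·72 = 6)
  q = 1: r = 1, s = 4 − 1·(-41) = 45, t = -7 − 1·72 = -79  (check: 546·45 + 311·(-79) = 1)
The row with r = 1 (the gcd) gives the Bezout coefficients s = 45, t = -79.
Result: 546 · (45) + 311 · (-79) = 1.

gcd(546, 311) = 1; s = 45, t = -79 (check: 546·45 + 311·(-79) = 1).


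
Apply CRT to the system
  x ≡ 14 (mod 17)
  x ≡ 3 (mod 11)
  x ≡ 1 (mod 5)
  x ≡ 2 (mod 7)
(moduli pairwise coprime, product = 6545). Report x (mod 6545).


Product of moduli M = 17 · 11 · 5 · 7 = 6545.
Merge one congruence at a time:
  Start: x ≡ 14 (mod 17).
  Combine with x ≡ 3 (mod 11); new modulus lcm = 187.
    Write x = 14 + 17·t and substitute into x ≡ 3 (mod 11): 17·t ≡ 3 − 14 = -11 (mod 11).
    Reduce coefficients mod 11: 6·t ≡ 0 (mod 11).
    The inverse of 6 mod 11 is 2 (since 6·2 = 12 = 1·11 + 1), so t ≡ 2·0 = 0 ≡ 0 (mod 11).
    Then x = 14 + 17·0 = 14, valid modulo lcm(17, 11) = 187: x ≡ 14 (mod 187).
  Combine with x ≡ 1 (mod 5); new modulus lcm = 935.
    Write x = 14 + 187·t and substitute into x ≡ 1 (mod 5): 187·t ≡ 1 − 14 = -13 (mod 5).
    Reduce coefficients mod 5: 2·t ≡ 2 (mod 5).
    The inverse of 2 mod 5 is 3 (since 2·3 = 6 = 1·5 + 1), so t ≡ 3·2 = 6 ≡ 1 (mod 5).
    Then x = 14 + 187·1 = 201, valid modulo lcm(187, 5) = 935: x ≡ 201 (mod 935).
  Combine with x ≡ 2 (mod 7); new modulus lcm = 6545.
    Write x = 201 + 935·t and substitute into x ≡ 2 (mod 7): 935·t ≡ 2 − 201 = -199 (mod 7).
    Reduce coefficients mod 7: 4·t ≡ 4 (mod 7).
    The inverse of 4 mod 7 is 2 (since 4·2 = 8 = 1·7 + 1), so t ≡ 2·4 = 8 ≡ 1 (mod 7).
    Then x = 201 + 935·1 = 1136, valid modulo lcm(935, 7) = 6545: x ≡ 1136 (mod 6545).
Verify against each original: 1136 mod 17 = 14, 1136 mod 11 = 3, 1136 mod 5 = 1, 1136 mod 7 = 2.

x ≡ 1136 (mod 6545).


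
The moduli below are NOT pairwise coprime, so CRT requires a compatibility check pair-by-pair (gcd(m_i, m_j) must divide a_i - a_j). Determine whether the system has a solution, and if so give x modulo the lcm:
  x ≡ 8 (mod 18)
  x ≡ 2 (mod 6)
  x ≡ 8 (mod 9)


Moduli 18, 6, 9 are not pairwise coprime, so CRT works modulo lcm(m_i) when all pairwise compatibility conditions hold.
Pairwise compatibility: gcd(m_i, m_j) must divide a_i - a_j for every pair.
Merge one congruence at a time:
  Start: x ≡ 8 (mod 18).
  Combine with x ≡ 2 (mod 6): gcd(18, 6) = 6; 2 - 8 = -6, which IS divisible by 6, so compatible.
    Write x = 8 + 18·t and substitute into x ≡ 2 (mod 6): 18·t ≡ 2 − 8 = -6 (mod 6).
    Divide the congruence (and modulus) by g = 6: 3·t ≡ -1 (mod 1).
    Modulo 1 every t works; take t = 0.
    Then x = 8 + 18·0 = 8, valid modulo lcm(18, 6) = 18: x ≡ 8 (mod 18).
  Combine with x ≡ 8 (mod 9): gcd(18, 9) = 9; 8 - 8 = 0, which IS divisible by 9, so compatible.
    Write x = 8 + 18·t and substitute into x ≡ 8 (mod 9): 18·t ≡ 8 − 8 = 0 (mod 9).
    Divide the congruence (and modulus) by g = 9: 2·t ≡ 0 (mod 1).
    Modulo 1 every t works; take t = 0.
    Then x = 8 + 18·0 = 8, valid modulo lcm(18, 9) = 18: x ≡ 8 (mod 18).
Verify: 8 mod 18 = 8, 8 mod 6 = 2, 8 mod 9 = 8.

x ≡ 8 (mod 18).


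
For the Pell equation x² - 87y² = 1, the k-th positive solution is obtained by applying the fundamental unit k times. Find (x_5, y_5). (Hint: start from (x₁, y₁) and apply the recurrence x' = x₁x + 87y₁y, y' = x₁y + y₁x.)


Step 1: Find the fundamental solution (x₁, y₁) of x² - 87y² = 1.
  Expand √87 as a continued fraction. a₀ = ⌊√87⌋ = 9; iterate m_{k+1} = d_k·a_k − m_k, d_{k+1} = (87 − m_{k+1}²)/d_k, a_{k+1} = ⌊(a₀ + m_{k+1})/d_{k+1}⌋ (starting m₀ = 0, d₀ = 1), with convergents p_k = a_k·p_{k-1} + p_{k-2}, q_k = a_k·q_{k-1} + q_{k-2} (p₋₁ = 1, q₋₁ = 0):
  k = 0: a₀ = 9; p₀/q₀ = 9/1; p₀² − 87·q₀² = 81 − 87 = -6.
  k = 1: m = 9, d = 6, a = ⌊(9 + 9)/6⌋ = 3; p/q = (3·9 + 1)/(3·1 + 0) = 28/3; p² − 87·q² = 784 − 783 = 1.
  The first convergent with p² − 87·q² = 1 gives the fundamental solution (x₁, y₁) = (28, 3).
Step 2: Apply the recurrence (x_{n+1}, y_{n+1}) = (x₁x_n + 87y₁y_n, x₁y_n + y₁x_n) repeatedly.
  From (x_1, y_1) = (28, 3): x_2 = 28·28 + 87·3·3 = 1567; y_2 = 28·3 + 3·28 = 168.
  From (x_2, y_2) = (1567, 168): x_3 = 28·1567 + 87·3·168 = 87724; y_3 = 28·168 + 3·1567 = 9405.
  From (x_3, y_3) = (87724, 9405): x_4 = 28·87724 + 87·3·9405 = 4910977; y_4 = 28·9405 + 3·87724 = 526512.
  From (x_4, y_4) = (4910977, 526512): x_5 = 28·4910977 + 87·3·526512 = 274926988; y_5 = 28·526512 + 3·4910977 = 29475267.
Step 3: Verify x_5² - 87·y_5² = 75584848730752144 - 75584848730752143 = 1 (should be 1). ✓

(x_1, y_1) = (28, 3); (x_5, y_5) = (274926988, 29475267).


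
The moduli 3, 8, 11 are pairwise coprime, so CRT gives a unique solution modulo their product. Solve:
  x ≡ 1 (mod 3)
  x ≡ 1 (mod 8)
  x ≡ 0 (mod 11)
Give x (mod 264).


Moduli 3, 8, 11 are pairwise coprime; by CRT there is a unique solution modulo M = 3 · 8 · 11 = 264.
Solve pairwise, accumulating the modulus:
  Start with x ≡ 1 (mod 3).
  Combine with x ≡ 1 (mod 8): since gcd(3, 8) = 1, we get a unique residue mod 24.
    Write x = 1 + 3·t and substitute into x ≡ 1 (mod 8): 3·t ≡ 1 − 1 = 0 (mod 8).
    The inverse of 3 mod 8 is 3 (since 3·3 = 9 = 1·8 + 1), so t ≡ 3·0 = 0 ≡ 0 (mod 8).
    Then x = 1 + 3·0 = 1, valid modulo lcm(3, 8) = 24: x ≡ 1 (mod 24).
  Combine with x ≡ 0 (mod 11): since gcd(24, 11) = 1, we get a unique residue mod 264.
    Write x = 1 + 24·t and substitute into x ≡ 0 (mod 11): 24·t ≡ 0 − 1 = -1 (mod 11).
    Reduce coefficients mod 11: 2·t ≡ 10 (mod 11).
    The inverse of 2 mod 11 is 6 (since 2·6 = 12 = 1·11 + 1), so t ≡ 6·10 = 60 ≡ 5 (mod 11).
    Then x = 1 + 24·5 = 121, valid modulo lcm(24, 11) = 264: x ≡ 121 (mod 264).
Verify: 121 mod 3 = 1 ✓, 121 mod 8 = 1 ✓, 121 mod 11 = 0 ✓.

x ≡ 121 (mod 264).
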